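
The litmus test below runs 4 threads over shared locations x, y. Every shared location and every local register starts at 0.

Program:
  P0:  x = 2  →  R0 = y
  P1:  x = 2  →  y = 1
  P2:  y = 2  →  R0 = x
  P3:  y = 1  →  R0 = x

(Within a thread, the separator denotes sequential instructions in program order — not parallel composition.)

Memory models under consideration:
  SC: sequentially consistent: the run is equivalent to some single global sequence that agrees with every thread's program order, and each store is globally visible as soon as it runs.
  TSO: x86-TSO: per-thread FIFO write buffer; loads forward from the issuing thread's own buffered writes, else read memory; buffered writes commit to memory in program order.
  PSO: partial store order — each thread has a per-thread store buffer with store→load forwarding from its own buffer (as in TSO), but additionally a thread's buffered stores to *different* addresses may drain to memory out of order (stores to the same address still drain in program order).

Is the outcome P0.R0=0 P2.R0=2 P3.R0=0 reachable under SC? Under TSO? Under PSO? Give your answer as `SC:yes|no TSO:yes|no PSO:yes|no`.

outcome vector order: (P0.R0,P2.R0,P3.R0)
SC (9): <0 2 2>; <1 0 0>; <1 0 2>; <1 2 0>; <1 2 2>; <2 0 0>; <2 0 2>; <2 2 0>; <2 2 2>
TSO (12): <0 0 0>; <0 0 2>; <0 2 0>; <0 2 2>; <1 0 0>; <1 0 2>; <1 2 0>; <1 2 2>; <2 0 0>; <2 0 2>; <2 2 0>; <2 2 2>
PSO (12): <0 0 0>; <0 0 2>; <0 2 0>; <0 2 2>; <1 0 0>; <1 0 2>; <1 2 0>; <1 2 2>; <2 0 0>; <2 0 2>; <2 2 0>; <2 2 2>
target <0 2 0> ∈ {TSO,PSO}

SC:no TSO:yes PSO:yes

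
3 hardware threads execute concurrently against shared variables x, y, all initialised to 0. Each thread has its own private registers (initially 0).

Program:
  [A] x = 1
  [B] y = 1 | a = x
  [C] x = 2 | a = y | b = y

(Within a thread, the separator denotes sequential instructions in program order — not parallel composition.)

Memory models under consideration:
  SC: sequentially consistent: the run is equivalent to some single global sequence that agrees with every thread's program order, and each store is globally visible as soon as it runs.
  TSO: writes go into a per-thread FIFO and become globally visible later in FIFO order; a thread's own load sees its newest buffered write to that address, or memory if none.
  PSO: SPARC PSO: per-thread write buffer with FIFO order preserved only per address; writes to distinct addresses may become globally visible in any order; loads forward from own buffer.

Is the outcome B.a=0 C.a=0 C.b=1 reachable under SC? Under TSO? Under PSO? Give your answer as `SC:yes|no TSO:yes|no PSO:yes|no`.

outcome vector order: (B.a,C.a,C.b)
SC (7): 0/1/1, 1/0/0, 1/0/1, 1/1/1, 2/0/0, 2/0/1, 2/1/1
TSO (9): 0/0/0, 0/0/1, 0/1/1, 1/0/0, 1/0/1, 1/1/1, 2/0/0, 2/0/1, 2/1/1
PSO (9): 0/0/0, 0/0/1, 0/1/1, 1/0/0, 1/0/1, 1/1/1, 2/0/0, 2/0/1, 2/1/1
target 0/0/1 ∈ {TSO,PSO}

SC:no TSO:yes PSO:yes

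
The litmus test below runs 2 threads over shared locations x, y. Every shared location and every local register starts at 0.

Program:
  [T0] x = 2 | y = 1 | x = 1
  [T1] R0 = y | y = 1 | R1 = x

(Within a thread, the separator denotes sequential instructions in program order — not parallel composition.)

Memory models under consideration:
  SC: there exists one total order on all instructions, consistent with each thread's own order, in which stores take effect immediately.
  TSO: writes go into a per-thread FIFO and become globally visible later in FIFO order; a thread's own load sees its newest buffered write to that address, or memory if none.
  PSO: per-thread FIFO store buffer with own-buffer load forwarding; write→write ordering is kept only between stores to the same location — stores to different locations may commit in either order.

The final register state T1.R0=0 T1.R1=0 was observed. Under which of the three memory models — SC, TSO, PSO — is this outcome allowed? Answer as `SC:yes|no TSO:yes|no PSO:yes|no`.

SC:yes TSO:yes PSO:yes

outcome vector order: (T1.R0,T1.R1)
[SC] allowed = {00 01 02 11 12}
[TSO] allowed = {00 01 02 11 12}
[PSO] allowed = {00 01 02 10 11 12}
target 00 ∈ {SC,TSO,PSO}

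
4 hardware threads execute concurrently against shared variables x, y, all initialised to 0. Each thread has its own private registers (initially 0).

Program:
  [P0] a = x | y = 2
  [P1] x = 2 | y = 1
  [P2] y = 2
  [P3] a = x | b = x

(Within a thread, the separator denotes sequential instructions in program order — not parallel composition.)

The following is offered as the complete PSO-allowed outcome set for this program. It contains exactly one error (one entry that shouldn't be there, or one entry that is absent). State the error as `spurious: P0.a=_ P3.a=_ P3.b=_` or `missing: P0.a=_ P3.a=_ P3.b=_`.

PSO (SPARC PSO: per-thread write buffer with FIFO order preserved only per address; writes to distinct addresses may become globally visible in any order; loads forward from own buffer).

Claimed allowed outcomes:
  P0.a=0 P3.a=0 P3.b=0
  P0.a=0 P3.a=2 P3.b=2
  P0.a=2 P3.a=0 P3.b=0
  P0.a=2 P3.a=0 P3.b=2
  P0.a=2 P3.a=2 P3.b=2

missing: P0.a=0 P3.a=0 P3.b=2

outcome vector order: (P0.a,P3.a,P3.b)
[PSO] allowed = {000, 002, 022, 200, 202, 222}
PSO∖claimed = {002}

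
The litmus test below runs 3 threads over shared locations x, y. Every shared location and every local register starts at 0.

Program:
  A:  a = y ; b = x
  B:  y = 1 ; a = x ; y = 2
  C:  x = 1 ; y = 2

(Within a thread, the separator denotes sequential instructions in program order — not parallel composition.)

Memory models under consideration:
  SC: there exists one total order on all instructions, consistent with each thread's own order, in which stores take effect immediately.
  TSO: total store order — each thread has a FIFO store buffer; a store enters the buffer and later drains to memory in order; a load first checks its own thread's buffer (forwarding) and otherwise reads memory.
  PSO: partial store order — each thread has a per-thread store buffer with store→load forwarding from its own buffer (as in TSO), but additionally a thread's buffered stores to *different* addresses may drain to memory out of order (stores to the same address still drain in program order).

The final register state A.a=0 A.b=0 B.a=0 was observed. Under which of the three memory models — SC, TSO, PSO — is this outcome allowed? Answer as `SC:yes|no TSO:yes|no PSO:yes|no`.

outcome vector order: (A.a,A.b,B.a)
SC: 11 outcomes — {(0,0,0) (0,0,1) (0,1,0) (0,1,1) (1,0,0) (1,0,1) (1,1,0) (1,1,1) (2,0,0) (2,1,0) (2,1,1)}
TSO: 11 outcomes — {(0,0,0) (0,0,1) (0,1,0) (0,1,1) (1,0,0) (1,0,1) (1,1,0) (1,1,1) (2,0,0) (2,1,0) (2,1,1)}
PSO: 12 outcomes — {(0,0,0) (0,0,1) (0,1,0) (0,1,1) (1,0,0) (1,0,1) (1,1,0) (1,1,1) (2,0,0) (2,0,1) (2,1,0) (2,1,1)}
target (0,0,0) ∈ {SC,TSO,PSO}

SC:yes TSO:yes PSO:yes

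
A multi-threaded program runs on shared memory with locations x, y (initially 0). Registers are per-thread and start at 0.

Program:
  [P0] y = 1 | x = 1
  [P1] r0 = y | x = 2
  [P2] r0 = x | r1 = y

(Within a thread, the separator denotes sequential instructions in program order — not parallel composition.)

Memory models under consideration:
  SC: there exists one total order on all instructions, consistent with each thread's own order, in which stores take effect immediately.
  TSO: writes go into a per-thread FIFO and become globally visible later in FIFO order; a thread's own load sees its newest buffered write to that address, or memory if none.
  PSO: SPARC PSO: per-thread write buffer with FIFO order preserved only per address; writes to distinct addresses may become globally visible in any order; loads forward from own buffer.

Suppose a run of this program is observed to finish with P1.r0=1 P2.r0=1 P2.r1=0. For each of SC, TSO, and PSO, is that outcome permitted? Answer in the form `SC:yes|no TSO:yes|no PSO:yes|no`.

SC:no TSO:no PSO:yes

outcome vector order: (P1.r0,P2.r0,P2.r1)
under SC → 000, 001, 011, 020, 021, 100, 101, 111, 121
under TSO → 000, 001, 011, 020, 021, 100, 101, 111, 121
under PSO → 000, 001, 010, 011, 020, 021, 100, 101, 110, 111, 121
target 110 ∈ {PSO}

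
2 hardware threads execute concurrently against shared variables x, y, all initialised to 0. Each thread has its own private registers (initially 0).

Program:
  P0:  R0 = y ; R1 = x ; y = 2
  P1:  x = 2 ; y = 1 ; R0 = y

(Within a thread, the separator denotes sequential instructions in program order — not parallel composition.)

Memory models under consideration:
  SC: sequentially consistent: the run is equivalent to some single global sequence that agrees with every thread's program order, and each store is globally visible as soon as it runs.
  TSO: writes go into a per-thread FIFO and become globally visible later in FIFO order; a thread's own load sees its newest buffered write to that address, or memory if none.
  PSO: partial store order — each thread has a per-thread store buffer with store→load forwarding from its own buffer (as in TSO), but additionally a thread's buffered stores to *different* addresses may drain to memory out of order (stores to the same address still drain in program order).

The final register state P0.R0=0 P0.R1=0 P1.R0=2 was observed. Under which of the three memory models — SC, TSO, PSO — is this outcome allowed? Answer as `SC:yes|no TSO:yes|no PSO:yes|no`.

SC:yes TSO:yes PSO:yes

outcome vector order: (P0.R0,P0.R1,P1.R0)
SC (6): 001 002 021 022 121 122
TSO (6): 001 002 021 022 121 122
PSO (8): 001 002 021 022 101 102 121 122
target 002 ∈ {SC,TSO,PSO}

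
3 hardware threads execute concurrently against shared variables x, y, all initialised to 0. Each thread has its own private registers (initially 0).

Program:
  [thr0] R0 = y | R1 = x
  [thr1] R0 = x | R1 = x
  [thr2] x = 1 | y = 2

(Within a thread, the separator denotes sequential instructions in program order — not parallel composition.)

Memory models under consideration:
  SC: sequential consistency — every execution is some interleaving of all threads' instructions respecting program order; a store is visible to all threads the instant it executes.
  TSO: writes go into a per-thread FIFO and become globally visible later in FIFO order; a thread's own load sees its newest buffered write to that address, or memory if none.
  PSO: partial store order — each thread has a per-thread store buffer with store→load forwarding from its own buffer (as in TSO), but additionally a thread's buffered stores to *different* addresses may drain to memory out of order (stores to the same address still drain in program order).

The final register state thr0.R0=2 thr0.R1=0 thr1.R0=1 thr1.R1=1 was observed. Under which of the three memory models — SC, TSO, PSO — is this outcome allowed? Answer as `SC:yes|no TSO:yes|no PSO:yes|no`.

SC:no TSO:no PSO:yes

outcome vector order: (thr0.R0,thr0.R1,thr1.R0,thr1.R1)
SC: 9 outcomes — {(0,0,0,0), (0,0,0,1), (0,0,1,1), (0,1,0,0), (0,1,0,1), (0,1,1,1), (2,1,0,0), (2,1,0,1), (2,1,1,1)}
TSO: 9 outcomes — {(0,0,0,0), (0,0,0,1), (0,0,1,1), (0,1,0,0), (0,1,0,1), (0,1,1,1), (2,1,0,0), (2,1,0,1), (2,1,1,1)}
PSO: 12 outcomes — {(0,0,0,0), (0,0,0,1), (0,0,1,1), (0,1,0,0), (0,1,0,1), (0,1,1,1), (2,0,0,0), (2,0,0,1), (2,0,1,1), (2,1,0,0), (2,1,0,1), (2,1,1,1)}
target (2,0,1,1) ∈ {PSO}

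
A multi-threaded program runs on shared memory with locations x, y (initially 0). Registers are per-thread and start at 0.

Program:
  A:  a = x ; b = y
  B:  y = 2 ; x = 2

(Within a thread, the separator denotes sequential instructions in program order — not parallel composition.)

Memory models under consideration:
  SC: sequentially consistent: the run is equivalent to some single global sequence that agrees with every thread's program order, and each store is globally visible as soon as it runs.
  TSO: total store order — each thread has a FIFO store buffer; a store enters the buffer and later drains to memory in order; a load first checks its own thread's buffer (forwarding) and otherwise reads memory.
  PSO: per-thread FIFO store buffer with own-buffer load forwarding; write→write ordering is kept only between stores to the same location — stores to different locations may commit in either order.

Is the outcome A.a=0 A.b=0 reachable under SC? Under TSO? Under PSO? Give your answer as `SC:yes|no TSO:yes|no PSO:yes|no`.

outcome vector order: (A.a,A.b)
under SC → 0/0, 0/2, 2/2
under TSO → 0/0, 0/2, 2/2
under PSO → 0/0, 0/2, 2/0, 2/2
target 0/0 ∈ {SC,TSO,PSO}

SC:yes TSO:yes PSO:yes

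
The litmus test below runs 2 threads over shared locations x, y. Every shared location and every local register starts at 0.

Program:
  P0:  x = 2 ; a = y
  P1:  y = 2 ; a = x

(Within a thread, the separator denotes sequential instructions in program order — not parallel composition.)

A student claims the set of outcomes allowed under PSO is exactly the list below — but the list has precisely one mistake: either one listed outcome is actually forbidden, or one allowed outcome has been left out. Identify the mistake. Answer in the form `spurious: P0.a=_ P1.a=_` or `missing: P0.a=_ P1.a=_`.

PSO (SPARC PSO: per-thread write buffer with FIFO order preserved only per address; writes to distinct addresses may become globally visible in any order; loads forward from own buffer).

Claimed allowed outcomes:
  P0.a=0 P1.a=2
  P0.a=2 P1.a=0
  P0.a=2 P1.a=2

missing: P0.a=0 P1.a=0

outcome vector order: (P0.a,P1.a)
[PSO] allowed = {(0,0), (0,2), (2,0), (2,2)}
PSO∖claimed = {(0,0)}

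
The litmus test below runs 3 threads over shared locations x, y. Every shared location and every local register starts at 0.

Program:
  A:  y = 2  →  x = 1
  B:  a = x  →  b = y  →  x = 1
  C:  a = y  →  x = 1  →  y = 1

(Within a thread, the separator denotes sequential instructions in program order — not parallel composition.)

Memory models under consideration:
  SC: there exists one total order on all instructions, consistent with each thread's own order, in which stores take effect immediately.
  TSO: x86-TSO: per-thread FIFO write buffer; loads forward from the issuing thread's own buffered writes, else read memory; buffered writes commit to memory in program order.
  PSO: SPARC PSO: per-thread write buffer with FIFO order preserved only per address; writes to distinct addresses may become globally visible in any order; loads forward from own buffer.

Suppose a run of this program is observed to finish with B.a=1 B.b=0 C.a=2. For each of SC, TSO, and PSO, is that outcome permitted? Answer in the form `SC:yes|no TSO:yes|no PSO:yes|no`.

outcome vector order: (B.a,B.b,C.a)
[SC] allowed = {(0,0,0); (0,0,2); (0,1,0); (0,1,2); (0,2,0); (0,2,2); (1,0,0); (1,1,0); (1,1,2); (1,2,0); (1,2,2)}
[TSO] allowed = {(0,0,0); (0,0,2); (0,1,0); (0,1,2); (0,2,0); (0,2,2); (1,0,0); (1,1,0); (1,1,2); (1,2,0); (1,2,2)}
[PSO] allowed = {(0,0,0); (0,0,2); (0,1,0); (0,1,2); (0,2,0); (0,2,2); (1,0,0); (1,0,2); (1,1,0); (1,1,2); (1,2,0); (1,2,2)}
target (1,0,2) ∈ {PSO}

SC:no TSO:no PSO:yes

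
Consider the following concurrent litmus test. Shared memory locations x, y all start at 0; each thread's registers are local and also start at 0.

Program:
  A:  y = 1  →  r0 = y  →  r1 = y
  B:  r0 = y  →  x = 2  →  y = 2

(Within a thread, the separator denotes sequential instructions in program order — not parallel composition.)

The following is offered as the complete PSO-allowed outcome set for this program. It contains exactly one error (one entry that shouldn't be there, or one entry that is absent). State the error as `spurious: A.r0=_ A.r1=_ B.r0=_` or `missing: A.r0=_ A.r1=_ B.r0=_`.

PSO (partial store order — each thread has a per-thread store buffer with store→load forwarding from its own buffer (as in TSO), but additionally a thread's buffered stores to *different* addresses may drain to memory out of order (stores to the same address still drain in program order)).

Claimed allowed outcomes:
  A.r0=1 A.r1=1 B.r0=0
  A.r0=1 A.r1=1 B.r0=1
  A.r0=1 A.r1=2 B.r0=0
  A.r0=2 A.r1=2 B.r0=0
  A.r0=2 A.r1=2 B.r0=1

missing: A.r0=1 A.r1=2 B.r0=1

outcome vector order: (A.r0,A.r1,B.r0)
under PSO → (1,1,0); (1,1,1); (1,2,0); (1,2,1); (2,2,0); (2,2,1)
PSO∖claimed = {(1,2,1)}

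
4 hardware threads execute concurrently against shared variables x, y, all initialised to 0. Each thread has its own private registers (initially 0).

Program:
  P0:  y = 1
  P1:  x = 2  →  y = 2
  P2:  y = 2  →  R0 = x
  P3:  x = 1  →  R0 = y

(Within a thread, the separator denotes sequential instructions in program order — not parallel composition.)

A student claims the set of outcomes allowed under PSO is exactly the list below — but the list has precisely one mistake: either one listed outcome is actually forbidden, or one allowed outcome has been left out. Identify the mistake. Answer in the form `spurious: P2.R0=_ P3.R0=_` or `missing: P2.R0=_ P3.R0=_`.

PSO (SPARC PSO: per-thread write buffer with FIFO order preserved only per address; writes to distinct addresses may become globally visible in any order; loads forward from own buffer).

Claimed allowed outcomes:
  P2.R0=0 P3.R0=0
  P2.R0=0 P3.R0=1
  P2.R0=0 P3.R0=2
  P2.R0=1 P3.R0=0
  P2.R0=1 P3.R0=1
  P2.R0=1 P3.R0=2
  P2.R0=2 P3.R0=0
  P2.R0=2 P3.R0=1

missing: P2.R0=2 P3.R0=2

outcome vector order: (P2.R0,P3.R0)
PSO (9): 0/0 0/1 0/2 1/0 1/1 1/2 2/0 2/1 2/2
PSO∖claimed = {2/2}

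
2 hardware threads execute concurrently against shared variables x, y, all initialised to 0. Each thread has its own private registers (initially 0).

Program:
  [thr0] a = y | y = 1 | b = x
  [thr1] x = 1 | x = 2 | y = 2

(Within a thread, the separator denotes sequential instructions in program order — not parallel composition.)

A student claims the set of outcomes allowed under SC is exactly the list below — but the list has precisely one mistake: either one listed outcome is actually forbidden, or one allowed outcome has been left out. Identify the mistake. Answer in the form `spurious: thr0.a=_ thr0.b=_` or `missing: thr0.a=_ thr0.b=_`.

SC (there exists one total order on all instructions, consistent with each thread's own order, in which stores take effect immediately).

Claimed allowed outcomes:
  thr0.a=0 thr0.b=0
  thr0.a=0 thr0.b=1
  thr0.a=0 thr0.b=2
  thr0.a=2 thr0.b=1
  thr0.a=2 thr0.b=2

outcome vector order: (thr0.a,thr0.b)
SC (4): 00 01 02 22
claimed∖SC = {21}

spurious: thr0.a=2 thr0.b=1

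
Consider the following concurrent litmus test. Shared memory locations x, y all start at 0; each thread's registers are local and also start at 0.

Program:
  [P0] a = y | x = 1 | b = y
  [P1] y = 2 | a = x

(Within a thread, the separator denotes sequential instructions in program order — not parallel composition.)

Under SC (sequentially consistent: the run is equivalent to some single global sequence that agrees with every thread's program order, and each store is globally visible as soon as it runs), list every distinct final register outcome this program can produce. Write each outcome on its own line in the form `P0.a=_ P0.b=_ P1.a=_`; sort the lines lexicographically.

outcome vector order: (P0.a,P0.b,P1.a)
|SC outcomes| = 5

P0.a=0 P0.b=0 P1.a=1
P0.a=0 P0.b=2 P1.a=0
P0.a=0 P0.b=2 P1.a=1
P0.a=2 P0.b=2 P1.a=0
P0.a=2 P0.b=2 P1.a=1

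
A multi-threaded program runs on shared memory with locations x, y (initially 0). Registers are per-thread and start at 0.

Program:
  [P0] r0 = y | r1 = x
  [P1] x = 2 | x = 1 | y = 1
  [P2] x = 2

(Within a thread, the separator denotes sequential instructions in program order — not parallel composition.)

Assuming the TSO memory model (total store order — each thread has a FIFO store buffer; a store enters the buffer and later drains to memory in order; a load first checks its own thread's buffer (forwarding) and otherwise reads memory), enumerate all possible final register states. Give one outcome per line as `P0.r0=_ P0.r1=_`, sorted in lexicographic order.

P0.r0=0 P0.r1=0
P0.r0=0 P0.r1=1
P0.r0=0 P0.r1=2
P0.r0=1 P0.r1=1
P0.r0=1 P0.r1=2

outcome vector order: (P0.r0,P0.r1)
|TSO outcomes| = 5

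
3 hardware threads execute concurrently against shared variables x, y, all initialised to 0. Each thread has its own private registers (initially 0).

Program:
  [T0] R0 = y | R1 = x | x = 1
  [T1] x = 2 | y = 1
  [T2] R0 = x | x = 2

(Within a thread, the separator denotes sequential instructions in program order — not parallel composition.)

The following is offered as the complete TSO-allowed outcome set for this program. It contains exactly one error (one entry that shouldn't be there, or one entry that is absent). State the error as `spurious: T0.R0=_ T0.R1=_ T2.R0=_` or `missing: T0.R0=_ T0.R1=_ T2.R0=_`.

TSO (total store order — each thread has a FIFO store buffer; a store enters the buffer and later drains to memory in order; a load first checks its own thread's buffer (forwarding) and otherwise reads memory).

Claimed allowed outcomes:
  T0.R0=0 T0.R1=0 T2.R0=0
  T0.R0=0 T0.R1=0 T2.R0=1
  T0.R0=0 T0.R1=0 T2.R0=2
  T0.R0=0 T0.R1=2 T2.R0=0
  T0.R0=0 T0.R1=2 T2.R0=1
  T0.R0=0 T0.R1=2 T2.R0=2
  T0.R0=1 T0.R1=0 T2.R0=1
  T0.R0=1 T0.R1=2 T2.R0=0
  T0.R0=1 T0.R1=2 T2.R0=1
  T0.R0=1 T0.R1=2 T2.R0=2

outcome vector order: (T0.R0,T0.R1,T2.R0)
[TSO] allowed = {0/0/0 0/0/1 0/0/2 0/2/0 0/2/1 0/2/2 1/2/0 1/2/1 1/2/2}
claimed∖TSO = {1/0/1}

spurious: T0.R0=1 T0.R1=0 T2.R0=1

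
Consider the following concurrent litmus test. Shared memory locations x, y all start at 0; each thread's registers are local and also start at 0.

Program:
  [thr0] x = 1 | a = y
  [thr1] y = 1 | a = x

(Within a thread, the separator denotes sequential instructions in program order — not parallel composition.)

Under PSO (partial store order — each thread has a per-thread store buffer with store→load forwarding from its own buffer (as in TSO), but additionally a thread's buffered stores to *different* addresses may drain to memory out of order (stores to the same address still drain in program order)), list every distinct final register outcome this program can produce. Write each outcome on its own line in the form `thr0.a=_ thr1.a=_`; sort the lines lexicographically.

thr0.a=0 thr1.a=0
thr0.a=0 thr1.a=1
thr0.a=1 thr1.a=0
thr0.a=1 thr1.a=1

outcome vector order: (thr0.a,thr1.a)
|PSO outcomes| = 4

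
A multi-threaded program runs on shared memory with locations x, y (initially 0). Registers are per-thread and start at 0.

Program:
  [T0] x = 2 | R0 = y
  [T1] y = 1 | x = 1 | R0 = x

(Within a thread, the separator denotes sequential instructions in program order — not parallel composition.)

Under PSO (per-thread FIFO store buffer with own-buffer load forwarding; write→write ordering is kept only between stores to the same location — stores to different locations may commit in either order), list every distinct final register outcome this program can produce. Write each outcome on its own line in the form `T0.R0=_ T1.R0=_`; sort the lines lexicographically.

T0.R0=0 T1.R0=1
T0.R0=0 T1.R0=2
T0.R0=1 T1.R0=1
T0.R0=1 T1.R0=2

outcome vector order: (T0.R0,T1.R0)
|PSO outcomes| = 4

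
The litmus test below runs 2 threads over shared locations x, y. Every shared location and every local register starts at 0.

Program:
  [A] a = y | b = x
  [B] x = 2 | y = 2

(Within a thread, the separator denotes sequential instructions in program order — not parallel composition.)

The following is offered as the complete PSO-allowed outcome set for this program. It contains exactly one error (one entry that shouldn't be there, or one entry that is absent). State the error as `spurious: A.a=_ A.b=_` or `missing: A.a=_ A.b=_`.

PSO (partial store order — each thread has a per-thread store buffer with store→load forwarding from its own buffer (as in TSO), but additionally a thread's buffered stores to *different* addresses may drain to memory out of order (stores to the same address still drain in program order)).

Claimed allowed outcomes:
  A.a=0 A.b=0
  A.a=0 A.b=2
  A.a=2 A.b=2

outcome vector order: (A.a,A.b)
PSO: 4 outcomes — {(0,0); (0,2); (2,0); (2,2)}
PSO∖claimed = {(2,0)}

missing: A.a=2 A.b=0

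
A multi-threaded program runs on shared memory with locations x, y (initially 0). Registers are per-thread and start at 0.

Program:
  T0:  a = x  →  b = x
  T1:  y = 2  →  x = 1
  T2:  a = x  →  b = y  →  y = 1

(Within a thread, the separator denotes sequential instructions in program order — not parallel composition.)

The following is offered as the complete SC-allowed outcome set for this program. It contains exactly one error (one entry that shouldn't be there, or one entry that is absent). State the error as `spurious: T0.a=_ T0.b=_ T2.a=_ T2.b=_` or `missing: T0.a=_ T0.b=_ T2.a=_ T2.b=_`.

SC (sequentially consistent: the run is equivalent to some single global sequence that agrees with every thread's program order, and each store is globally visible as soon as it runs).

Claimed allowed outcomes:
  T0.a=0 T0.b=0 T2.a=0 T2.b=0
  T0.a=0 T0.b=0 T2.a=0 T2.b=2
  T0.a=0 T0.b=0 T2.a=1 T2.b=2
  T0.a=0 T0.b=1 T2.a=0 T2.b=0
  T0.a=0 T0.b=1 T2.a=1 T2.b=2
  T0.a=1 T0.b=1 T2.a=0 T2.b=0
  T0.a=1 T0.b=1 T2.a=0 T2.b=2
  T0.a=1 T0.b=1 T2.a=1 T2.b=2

outcome vector order: (T0.a,T0.b,T2.a,T2.b)
SC (9): <0 0 0 0> <0 0 0 2> <0 0 1 2> <0 1 0 0> <0 1 0 2> <0 1 1 2> <1 1 0 0> <1 1 0 2> <1 1 1 2>
SC∖claimed = {<0 1 0 2>}

missing: T0.a=0 T0.b=1 T2.a=0 T2.b=2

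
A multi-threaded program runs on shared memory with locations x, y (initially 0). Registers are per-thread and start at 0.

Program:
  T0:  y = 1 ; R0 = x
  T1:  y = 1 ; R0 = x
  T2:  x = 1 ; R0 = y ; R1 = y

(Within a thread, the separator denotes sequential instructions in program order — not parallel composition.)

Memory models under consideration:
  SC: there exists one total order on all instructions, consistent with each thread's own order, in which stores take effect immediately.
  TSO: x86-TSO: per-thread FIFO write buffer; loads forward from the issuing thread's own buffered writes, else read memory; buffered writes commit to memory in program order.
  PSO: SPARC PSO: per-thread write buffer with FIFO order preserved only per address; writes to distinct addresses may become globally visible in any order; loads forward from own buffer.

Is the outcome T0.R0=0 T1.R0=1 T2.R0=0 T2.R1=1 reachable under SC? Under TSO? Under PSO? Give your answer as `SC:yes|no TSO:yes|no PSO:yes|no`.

outcome vector order: (T0.R0,T1.R0,T2.R0,T2.R1)
[SC] allowed = {(0,0,1,1); (0,1,1,1); (1,0,1,1); (1,1,0,0); (1,1,0,1); (1,1,1,1)}
[TSO] allowed = {(0,0,0,0); (0,0,0,1); (0,0,1,1); (0,1,0,0); (0,1,0,1); (0,1,1,1); (1,0,0,0); (1,0,0,1); (1,0,1,1); (1,1,0,0); (1,1,0,1); (1,1,1,1)}
[PSO] allowed = {(0,0,0,0); (0,0,0,1); (0,0,1,1); (0,1,0,0); (0,1,0,1); (0,1,1,1); (1,0,0,0); (1,0,0,1); (1,0,1,1); (1,1,0,0); (1,1,0,1); (1,1,1,1)}
target (0,1,0,1) ∈ {TSO,PSO}

SC:no TSO:yes PSO:yes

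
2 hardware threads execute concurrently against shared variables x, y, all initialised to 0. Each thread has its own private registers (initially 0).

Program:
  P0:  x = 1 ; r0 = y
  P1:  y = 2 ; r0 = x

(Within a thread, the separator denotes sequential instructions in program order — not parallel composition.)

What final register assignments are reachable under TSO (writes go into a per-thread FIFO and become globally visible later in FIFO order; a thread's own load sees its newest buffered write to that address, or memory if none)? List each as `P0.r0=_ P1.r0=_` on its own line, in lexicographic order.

P0.r0=0 P1.r0=0
P0.r0=0 P1.r0=1
P0.r0=2 P1.r0=0
P0.r0=2 P1.r0=1

outcome vector order: (P0.r0,P1.r0)
|TSO outcomes| = 4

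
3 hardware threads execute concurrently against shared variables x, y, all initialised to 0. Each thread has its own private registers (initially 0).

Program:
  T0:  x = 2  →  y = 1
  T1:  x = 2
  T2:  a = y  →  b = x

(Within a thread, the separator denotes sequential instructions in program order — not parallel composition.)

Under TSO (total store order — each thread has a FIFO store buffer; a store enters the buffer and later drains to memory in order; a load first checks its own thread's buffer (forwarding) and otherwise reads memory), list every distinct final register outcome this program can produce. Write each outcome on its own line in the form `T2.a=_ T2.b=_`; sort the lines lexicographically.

T2.a=0 T2.b=0
T2.a=0 T2.b=2
T2.a=1 T2.b=2

outcome vector order: (T2.a,T2.b)
|TSO outcomes| = 3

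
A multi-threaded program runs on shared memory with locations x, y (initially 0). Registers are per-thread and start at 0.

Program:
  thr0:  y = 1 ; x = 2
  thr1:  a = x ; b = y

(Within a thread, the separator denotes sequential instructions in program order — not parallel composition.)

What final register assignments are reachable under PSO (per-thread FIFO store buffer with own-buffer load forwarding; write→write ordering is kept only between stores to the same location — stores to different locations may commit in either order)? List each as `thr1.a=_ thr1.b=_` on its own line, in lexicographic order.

thr1.a=0 thr1.b=0
thr1.a=0 thr1.b=1
thr1.a=2 thr1.b=0
thr1.a=2 thr1.b=1

outcome vector order: (thr1.a,thr1.b)
|PSO outcomes| = 4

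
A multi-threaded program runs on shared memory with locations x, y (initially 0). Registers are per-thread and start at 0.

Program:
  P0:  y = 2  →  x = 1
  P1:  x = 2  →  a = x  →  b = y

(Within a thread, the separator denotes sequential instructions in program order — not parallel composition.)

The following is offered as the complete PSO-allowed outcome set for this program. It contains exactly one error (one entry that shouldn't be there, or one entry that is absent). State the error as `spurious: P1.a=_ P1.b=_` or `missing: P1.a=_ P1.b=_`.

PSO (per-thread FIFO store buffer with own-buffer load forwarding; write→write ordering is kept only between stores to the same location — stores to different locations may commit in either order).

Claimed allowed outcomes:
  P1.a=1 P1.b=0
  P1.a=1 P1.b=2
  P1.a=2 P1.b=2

missing: P1.a=2 P1.b=0

outcome vector order: (P1.a,P1.b)
PSO: 4 outcomes — {1/0, 1/2, 2/0, 2/2}
PSO∖claimed = {2/0}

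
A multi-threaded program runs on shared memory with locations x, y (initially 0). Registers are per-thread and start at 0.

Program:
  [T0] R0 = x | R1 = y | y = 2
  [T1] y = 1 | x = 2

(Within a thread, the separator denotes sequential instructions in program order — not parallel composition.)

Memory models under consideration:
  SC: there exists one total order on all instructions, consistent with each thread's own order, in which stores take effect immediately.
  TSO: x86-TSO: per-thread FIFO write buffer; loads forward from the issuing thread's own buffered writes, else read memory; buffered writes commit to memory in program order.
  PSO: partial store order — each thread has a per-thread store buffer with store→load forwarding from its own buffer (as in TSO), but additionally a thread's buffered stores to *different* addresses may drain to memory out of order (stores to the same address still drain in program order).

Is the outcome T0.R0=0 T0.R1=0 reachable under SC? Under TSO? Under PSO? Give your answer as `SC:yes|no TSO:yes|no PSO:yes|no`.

outcome vector order: (T0.R0,T0.R1)
SC (3): <0 0> <0 1> <2 1>
TSO (3): <0 0> <0 1> <2 1>
PSO (4): <0 0> <0 1> <2 0> <2 1>
target <0 0> ∈ {SC,TSO,PSO}

SC:yes TSO:yes PSO:yes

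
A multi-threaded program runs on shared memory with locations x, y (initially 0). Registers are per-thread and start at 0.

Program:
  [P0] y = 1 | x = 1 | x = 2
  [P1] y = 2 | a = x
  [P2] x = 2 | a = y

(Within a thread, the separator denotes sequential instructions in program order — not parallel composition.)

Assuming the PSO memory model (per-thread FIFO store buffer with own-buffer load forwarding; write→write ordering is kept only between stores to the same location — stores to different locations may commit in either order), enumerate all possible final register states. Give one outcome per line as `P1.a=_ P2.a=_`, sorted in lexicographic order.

outcome vector order: (P1.a,P2.a)
|PSO outcomes| = 9

P1.a=0 P2.a=0
P1.a=0 P2.a=1
P1.a=0 P2.a=2
P1.a=1 P2.a=0
P1.a=1 P2.a=1
P1.a=1 P2.a=2
P1.a=2 P2.a=0
P1.a=2 P2.a=1
P1.a=2 P2.a=2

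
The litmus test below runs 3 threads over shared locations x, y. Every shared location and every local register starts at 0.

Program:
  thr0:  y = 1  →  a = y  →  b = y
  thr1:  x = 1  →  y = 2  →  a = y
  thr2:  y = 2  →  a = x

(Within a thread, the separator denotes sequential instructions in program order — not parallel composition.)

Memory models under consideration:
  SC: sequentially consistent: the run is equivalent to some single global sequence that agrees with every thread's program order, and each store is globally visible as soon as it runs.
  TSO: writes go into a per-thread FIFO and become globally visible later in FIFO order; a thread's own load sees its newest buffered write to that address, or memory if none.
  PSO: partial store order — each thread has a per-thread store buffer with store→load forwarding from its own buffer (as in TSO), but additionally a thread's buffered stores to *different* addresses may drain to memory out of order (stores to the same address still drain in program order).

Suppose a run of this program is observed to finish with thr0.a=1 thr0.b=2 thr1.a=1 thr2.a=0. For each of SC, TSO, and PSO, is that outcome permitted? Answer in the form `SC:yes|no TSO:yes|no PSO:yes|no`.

SC:no TSO:yes PSO:yes

outcome vector order: (thr0.a,thr0.b,thr1.a,thr2.a)
under SC → 1110, 1111, 1120, 1121, 1211, 1220, 1221, 2211, 2220, 2221
under TSO → 1110, 1111, 1120, 1121, 1210, 1211, 1220, 1221, 2210, 2211, 2220, 2221
under PSO → 1110, 1111, 1120, 1121, 1210, 1211, 1220, 1221, 2210, 2211, 2220, 2221
target 1210 ∈ {TSO,PSO}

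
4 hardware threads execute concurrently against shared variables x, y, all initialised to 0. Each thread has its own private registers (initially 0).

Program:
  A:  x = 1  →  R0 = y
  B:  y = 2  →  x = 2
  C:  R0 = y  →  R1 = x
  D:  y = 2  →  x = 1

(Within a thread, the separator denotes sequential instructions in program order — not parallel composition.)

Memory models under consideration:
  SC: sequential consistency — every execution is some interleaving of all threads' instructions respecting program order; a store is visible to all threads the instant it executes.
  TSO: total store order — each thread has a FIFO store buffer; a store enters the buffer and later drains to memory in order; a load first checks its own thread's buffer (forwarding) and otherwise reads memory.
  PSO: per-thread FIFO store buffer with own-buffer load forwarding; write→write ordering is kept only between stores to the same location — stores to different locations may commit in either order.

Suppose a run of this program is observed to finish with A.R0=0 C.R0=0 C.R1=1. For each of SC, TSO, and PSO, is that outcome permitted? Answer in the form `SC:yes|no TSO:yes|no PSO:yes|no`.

outcome vector order: (A.R0,C.R0,C.R1)
under SC → 0/0/0; 0/0/1; 0/0/2; 0/2/1; 0/2/2; 2/0/0; 2/0/1; 2/0/2; 2/2/0; 2/2/1; 2/2/2
under TSO → 0/0/0; 0/0/1; 0/0/2; 0/2/0; 0/2/1; 0/2/2; 2/0/0; 2/0/1; 2/0/2; 2/2/0; 2/2/1; 2/2/2
under PSO → 0/0/0; 0/0/1; 0/0/2; 0/2/0; 0/2/1; 0/2/2; 2/0/0; 2/0/1; 2/0/2; 2/2/0; 2/2/1; 2/2/2
target 0/0/1 ∈ {SC,TSO,PSO}

SC:yes TSO:yes PSO:yes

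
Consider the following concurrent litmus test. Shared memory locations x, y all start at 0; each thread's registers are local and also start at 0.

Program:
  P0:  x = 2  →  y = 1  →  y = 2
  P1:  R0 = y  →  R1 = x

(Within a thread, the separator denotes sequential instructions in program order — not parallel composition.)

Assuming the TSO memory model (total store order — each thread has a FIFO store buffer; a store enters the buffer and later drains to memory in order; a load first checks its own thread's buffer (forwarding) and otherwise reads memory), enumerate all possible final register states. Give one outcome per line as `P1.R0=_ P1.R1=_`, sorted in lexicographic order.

P1.R0=0 P1.R1=0
P1.R0=0 P1.R1=2
P1.R0=1 P1.R1=2
P1.R0=2 P1.R1=2

outcome vector order: (P1.R0,P1.R1)
|TSO outcomes| = 4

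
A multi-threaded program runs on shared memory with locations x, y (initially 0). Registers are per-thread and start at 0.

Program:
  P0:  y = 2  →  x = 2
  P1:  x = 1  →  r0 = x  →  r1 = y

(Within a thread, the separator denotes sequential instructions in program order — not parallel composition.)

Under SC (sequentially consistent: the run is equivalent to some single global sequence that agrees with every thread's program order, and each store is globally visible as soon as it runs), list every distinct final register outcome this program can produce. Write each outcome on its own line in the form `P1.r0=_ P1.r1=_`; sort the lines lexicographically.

P1.r0=1 P1.r1=0
P1.r0=1 P1.r1=2
P1.r0=2 P1.r1=2

outcome vector order: (P1.r0,P1.r1)
|SC outcomes| = 3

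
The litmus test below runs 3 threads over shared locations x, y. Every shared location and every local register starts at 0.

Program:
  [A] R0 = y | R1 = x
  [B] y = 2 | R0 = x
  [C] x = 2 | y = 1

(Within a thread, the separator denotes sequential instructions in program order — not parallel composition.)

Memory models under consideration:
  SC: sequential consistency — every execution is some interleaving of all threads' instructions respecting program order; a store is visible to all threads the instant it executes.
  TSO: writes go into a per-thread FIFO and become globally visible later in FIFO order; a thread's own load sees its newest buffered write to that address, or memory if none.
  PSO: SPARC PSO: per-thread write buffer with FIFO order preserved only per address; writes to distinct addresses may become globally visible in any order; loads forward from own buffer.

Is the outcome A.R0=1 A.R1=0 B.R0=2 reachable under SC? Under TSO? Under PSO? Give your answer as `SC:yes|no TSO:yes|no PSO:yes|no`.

SC:no TSO:no PSO:yes

outcome vector order: (A.R0,A.R1,B.R0)
[SC] allowed = {0/0/0; 0/0/2; 0/2/0; 0/2/2; 1/2/0; 1/2/2; 2/0/0; 2/0/2; 2/2/0; 2/2/2}
[TSO] allowed = {0/0/0; 0/0/2; 0/2/0; 0/2/2; 1/2/0; 1/2/2; 2/0/0; 2/0/2; 2/2/0; 2/2/2}
[PSO] allowed = {0/0/0; 0/0/2; 0/2/0; 0/2/2; 1/0/0; 1/0/2; 1/2/0; 1/2/2; 2/0/0; 2/0/2; 2/2/0; 2/2/2}
target 1/0/2 ∈ {PSO}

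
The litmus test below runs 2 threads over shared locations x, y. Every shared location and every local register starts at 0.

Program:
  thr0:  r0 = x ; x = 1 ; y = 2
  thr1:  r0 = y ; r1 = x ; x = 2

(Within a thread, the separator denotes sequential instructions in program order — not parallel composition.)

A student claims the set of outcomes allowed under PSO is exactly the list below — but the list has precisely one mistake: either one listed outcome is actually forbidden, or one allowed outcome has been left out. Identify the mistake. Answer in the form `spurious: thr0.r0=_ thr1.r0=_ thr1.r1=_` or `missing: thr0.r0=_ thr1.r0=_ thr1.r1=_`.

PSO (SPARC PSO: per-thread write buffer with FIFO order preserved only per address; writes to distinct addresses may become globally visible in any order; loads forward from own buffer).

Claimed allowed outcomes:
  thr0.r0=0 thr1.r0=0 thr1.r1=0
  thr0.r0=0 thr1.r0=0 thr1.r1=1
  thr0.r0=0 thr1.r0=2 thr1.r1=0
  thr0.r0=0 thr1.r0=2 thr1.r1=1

missing: thr0.r0=2 thr1.r0=0 thr1.r1=0

outcome vector order: (thr0.r0,thr1.r0,thr1.r1)
[PSO] allowed = {<0 0 0>, <0 0 1>, <0 2 0>, <0 2 1>, <2 0 0>}
PSO∖claimed = {<2 0 0>}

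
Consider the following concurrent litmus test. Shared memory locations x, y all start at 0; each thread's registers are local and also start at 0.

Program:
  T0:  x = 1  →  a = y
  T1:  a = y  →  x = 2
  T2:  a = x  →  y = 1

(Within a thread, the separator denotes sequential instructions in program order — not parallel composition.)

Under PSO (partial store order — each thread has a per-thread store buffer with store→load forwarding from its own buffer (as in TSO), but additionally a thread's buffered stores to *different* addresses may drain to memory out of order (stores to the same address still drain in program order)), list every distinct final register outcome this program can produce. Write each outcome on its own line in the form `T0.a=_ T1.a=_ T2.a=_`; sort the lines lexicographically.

outcome vector order: (T0.a,T1.a,T2.a)
|PSO outcomes| = 10

T0.a=0 T1.a=0 T2.a=0
T0.a=0 T1.a=0 T2.a=1
T0.a=0 T1.a=0 T2.a=2
T0.a=0 T1.a=1 T2.a=0
T0.a=0 T1.a=1 T2.a=1
T0.a=1 T1.a=0 T2.a=0
T0.a=1 T1.a=0 T2.a=1
T0.a=1 T1.a=0 T2.a=2
T0.a=1 T1.a=1 T2.a=0
T0.a=1 T1.a=1 T2.a=1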